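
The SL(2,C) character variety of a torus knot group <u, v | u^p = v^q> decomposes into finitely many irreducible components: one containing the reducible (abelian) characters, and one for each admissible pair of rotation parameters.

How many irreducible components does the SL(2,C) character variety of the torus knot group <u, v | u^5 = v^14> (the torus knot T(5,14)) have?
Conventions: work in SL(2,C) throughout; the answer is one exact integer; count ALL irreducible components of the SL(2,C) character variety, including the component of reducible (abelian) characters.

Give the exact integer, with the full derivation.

27

In the torus knot group T(5,14), u^5 = v^14 is central, so an irreducible representation sends it to +I or -I (Schur).
So on each irreducible component the traces are pinned: tr(u) = 2*cos(pi*alpha/5) with 1 <= alpha <= 4, tr(v) = 2*cos(pi*beta/14) with 1 <= beta <= 13.
u^5 = (-1)^alpha I and v^14 = (-1)^beta I must agree, so alpha and beta have equal parity.
count pairs: odd alpha (2 choices) x odd beta (7), plus even alpha (2) x even beta (6): 2*7 + 2*6 = 26.
components with irreducible characters: 26; plus the single component of reducible (abelian) characters: total 27.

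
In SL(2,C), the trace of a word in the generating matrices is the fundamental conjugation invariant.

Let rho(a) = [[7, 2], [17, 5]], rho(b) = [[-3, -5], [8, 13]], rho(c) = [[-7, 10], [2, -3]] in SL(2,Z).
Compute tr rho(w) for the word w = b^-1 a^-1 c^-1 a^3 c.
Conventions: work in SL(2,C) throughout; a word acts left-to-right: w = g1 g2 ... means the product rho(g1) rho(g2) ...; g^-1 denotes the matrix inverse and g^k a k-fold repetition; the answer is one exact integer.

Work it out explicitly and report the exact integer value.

rho(b^-1) = [[13, 5], [-8, -3]]
... * rho(a^-1) = [[5, -2], [-17, 7]]  ->  [[-20, 9], [11, -5]]
... * rho(c^-1) = [[-3, -10], [-2, -7]]  ->  [[42, 137], [-23, -75]]
... * rho(a) = [[7, 2], [17, 5]]  ->  [[2623, 769], [-1436, -421]]
... * rho(a) = [[7, 2], [17, 5]]  ->  [[31434, 9091], [-17209, -4977]]
... * rho(a) = [[7, 2], [17, 5]]  ->  [[374585, 108323], [-205072, -59303]]
... * rho(c) = [[-7, 10], [2, -3]]  ->  [[-2405449, 3420881], [1316898, -1872811]]
tr = -2405449 + -1872811 = -4278260

-4278260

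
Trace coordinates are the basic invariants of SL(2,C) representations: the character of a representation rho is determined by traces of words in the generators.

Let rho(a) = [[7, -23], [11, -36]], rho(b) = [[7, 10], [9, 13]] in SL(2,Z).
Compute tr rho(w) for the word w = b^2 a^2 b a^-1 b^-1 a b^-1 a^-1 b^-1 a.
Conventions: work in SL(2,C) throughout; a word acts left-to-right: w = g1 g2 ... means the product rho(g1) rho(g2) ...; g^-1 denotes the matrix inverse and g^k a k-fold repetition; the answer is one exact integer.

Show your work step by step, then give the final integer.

-304904698063694

rho(b) = [[7, 10], [9, 13]]
... * rho(b) = [[7, 10], [9, 13]]  ->  [[139, 200], [180, 259]]
... * rho(a) = [[7, -23], [11, -36]]  ->  [[3173, -10397], [4109, -13464]]
... * rho(a) = [[7, -23], [11, -36]]  ->  [[-92156, 301313], [-119341, 390197]]
... * rho(b) = [[7, 10], [9, 13]]  ->  [[2066725, 2995509], [2676386, 3879151]]
... * rho(a^-1) = [[-36, 23], [-11, 7]]  ->  [[-107352699, 68503238], [-139020557, 88710935]]
... * rho(b^-1) = [[13, -10], [-9, 7]]  ->  [[-2012114229, 1553049656], [-2605665656, 2011182115]]
... * rho(a) = [[7, -23], [11, -36]]  ->  [[2998746613, -9631160349], [3883343673, -12472246052]]
... * rho(b^-1) = [[13, -10], [-9, 7]]  ->  [[125664149110, -97405588573], [162733682217, -126139159094]]
... * rho(a^-1) = [[-36, 23], [-11, 7]]  ->  [[-3452447893657, 2208436309519], [-4470881809778, 2859900577333]]
... * rho(b^-1) = [[13, -10], [-9, 7]]  ->  [[-64757749403212, 49983533103203], [-83860568723111, 64728122139111]]
... * rho(a) = [[7, -23], [11, -36]]  ->  [[96514618312749, -309978955441432], [124985362468444, -401419316376443]]
tr = 96514618312749 + -401419316376443 = -304904698063694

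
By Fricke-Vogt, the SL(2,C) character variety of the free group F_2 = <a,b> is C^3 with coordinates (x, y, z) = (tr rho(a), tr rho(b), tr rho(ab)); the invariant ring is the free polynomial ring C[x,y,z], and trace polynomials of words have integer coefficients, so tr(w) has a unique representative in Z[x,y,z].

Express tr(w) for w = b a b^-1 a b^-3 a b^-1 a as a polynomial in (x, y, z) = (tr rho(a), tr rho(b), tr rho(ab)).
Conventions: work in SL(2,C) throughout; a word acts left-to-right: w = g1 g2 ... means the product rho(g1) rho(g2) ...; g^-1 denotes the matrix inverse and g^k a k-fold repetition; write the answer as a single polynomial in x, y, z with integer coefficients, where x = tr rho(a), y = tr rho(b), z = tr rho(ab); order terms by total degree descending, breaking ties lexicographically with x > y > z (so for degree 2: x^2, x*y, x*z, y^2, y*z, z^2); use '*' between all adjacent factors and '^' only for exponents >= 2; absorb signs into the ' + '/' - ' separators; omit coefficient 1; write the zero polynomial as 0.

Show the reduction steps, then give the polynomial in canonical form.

x^3*y^5*z - x^2*y^6 - 3*x^2*y^4*z^2 - 2*x^3*y^3*z + 2*x*y^5*z + 3*x*y^3*z^3 + 4*x^2*y^4 + 5*x^2*y^2*z^2 - y^4*z^2 - y^2*z^4 - 8*x*y^3*z - 4*x*y*z^3 - 4*x^2*y^2 + 4*y^2*z^2 + z^4 + 8*x*y*z - 4*z^2 + 2

trace(b a^2) = trace(a) trace(b a) - trace(b)  (reduce the a square) = x*z - y
trace(a^2 b a) = trace(a) trace(b a^2) - trace(b a)  (reduce the a square) = x^2*z - x*y - z
trace(a b a^3) = trace(a) trace(a^2 b a) - trace(a^2 b)  (reduce the a square) = x^3*z - x^2*y - 2*x*z + y
trace(b a b a) = trace(b a) trace(b a) - trace(1)  (split on b) = z^2 - 2
trace(b a b) = trace(b) trace(a b) - trace(a)  (reduce the b square) = y*z - x
trace(b a b a^2) = trace(a) trace(b a b a) - trace(b a b)  (reduce the a square) = x*z^2 - y*z - x
trace(a b a^3 b) = trace(a) trace(b a b a^2) - trace(b a b a)  (reduce the a square) = x^2*z^2 - x*y*z - x^2 - z^2 + 2
trace(a b^-1 a b a^2) = trace(a b a^3) trace(b) - trace(a b a^3 b)  (eliminate b^-1) = x^3*y*z - x^2*y^2 - x^2*z^2 - x*y*z + x^2 + y^2 + z^2 - 2
trace(a^2) = trace(a) trace(a) - trace(1)  (reduce the a square) = x^2 - 2
trace(b a^2 b) = trace(b) trace(a^2 b) - trace(a^2)  (reduce the b square) = x*y*z - x^2 - y^2 + 2
trace(a b a^2 b a) = trace(a) trace(b a^2 b a) - trace(b a^2 b)  (reduce the a square) = x^2*z^2 - 2*x*y*z + y^2 - 2
trace(b a b a b a) = trace(b a) trace(b a b a) - trace(b^-1 a^-1)  (split on b) = z^3 - 3*z
trace(b a b a b) = trace(b) trace(a b a b) - trace(a b a)  (reduce the b square) = y*z^2 - x*z - y
trace(a b a^2 b a b) = trace(a) trace(b a b a b a) - trace(b a b a b)  (reduce the a square) = x*z^3 - y*z^2 - 2*x*z + y
trace(a b^-1 a b a^2 b) = trace(a b a^2 b a) trace(b) - trace(a b a^2 b a b)  (eliminate b^-1) = x^2*y*z^2 - 2*x*y^2*z - x*z^3 + y^3 + y*z^2 + 2*x*z - 3*y
trace(a b^-1 a b^-1 a b a) = trace(a b^-1 a b a^2) trace(b) - trace(a b^-1 a b a^2 b)  (eliminate b^-1) = x^3*y^2*z - x^2*y^3 - 2*x^2*y*z^2 + x*y^2*z + x*z^3 + x^2*y - 2*x*z + y
trace(a b^-1 a b a b a) = trace(a b a b a^2) trace(b) - trace(a b a b a^2 b)  (eliminate b^-1) = x^2*y*z^2 - x*y^2*z - x*z^3 - x^2*y + 2*x*z + y
trace(a b a b a b a b) = trace(b a) trace(b a b a b a) - trace(b^-1 a^-1 b^-1 a^-1)  (split on b) = z^4 - 4*z^2 + 2
trace(a b^-1 a b a b a b) = trace(a b a b a b a) trace(b) - trace(a b a b a b a b)  (eliminate b^-1) = x*y*z^3 - y^2*z^2 - z^4 - 2*x*y*z + y^2 + 4*z^2 - 2
trace(a b^-1 a b^-1 a b a b) = trace(a b^-1 a b a b a) trace(b) - trace(a b^-1 a b a b a b)  (eliminate b^-1) = x^2*y^2*z^2 - x*y^3*z - 2*x*y*z^3 - x^2*y^2 + y^2*z^2 + z^4 + 4*x*y*z - 4*z^2 + 2
trace(b^-1 a b^-1 a b a b^-1 a) = trace(a b^-1 a b^-1 a b a) trace(b) - trace(a b^-1 a b^-1 a b a b)  (eliminate b^-1) = x^3*y^3*z - x^2*y^4 - 3*x^2*y^2*z^2 + 2*x*y^3*z + 3*x*y*z^3 + 2*x^2*y^2 - y^2*z^2 - z^4 - 6*x*y*z + y^2 + 4*z^2 - 2
trace(a b^-1 a b a b^-1 a) = trace(a^2 b^-1 a b a) trace(b) - trace(a^2 b^-1 a b a b)  (eliminate b^-1) = x^3*y^2*z - x^2*y^3 - 2*x^2*y*z^2 + x*z^3 + 2*x^2*y + y^3 + y*z^2 - 2*x*z - 3*y
trace(b^-2 a b^-1 a b a b^-1 a) = trace(b^-1 a b^-1 a b a b^-1 a) trace(b) - trace(b^-1 a b^-1 a b a b^-1 a b)  (eliminate b^-1) = x^3*y^4*z - x^2*y^5 - 3*x^2*y^3*z^2 - x^3*y^2*z + 2*x*y^4*z + 3*x*y^2*z^3 + 3*x^2*y^3 + 2*x^2*y*z^2 - y^3*z^2 - y*z^4 - 6*x*y^2*z - x*z^3 - 2*x^2*y + 3*y*z^2 + 2*x*z + y
trace(b a b^-1 a b^-3 a b^-1 a) = trace(b^-2 a b^-1 a b a b^-1 a) trace(b) - trace(b^-2 a b^-1 a b a b^-1 a b)  (eliminate b^-1) = x^3*y^5*z - x^2*y^6 - 3*x^2*y^4*z^2 - 2*x^3*y^3*z + 2*x*y^5*z + 3*x*y^3*z^3 + 4*x^2*y^4 + 5*x^2*y^2*z^2 - y^4*z^2 - y^2*z^4 - 8*x*y^3*z - 4*x*y*z^3 - 4*x^2*y^2 + 4*y^2*z^2 + z^4 + 8*x*y*z - 4*z^2 + 2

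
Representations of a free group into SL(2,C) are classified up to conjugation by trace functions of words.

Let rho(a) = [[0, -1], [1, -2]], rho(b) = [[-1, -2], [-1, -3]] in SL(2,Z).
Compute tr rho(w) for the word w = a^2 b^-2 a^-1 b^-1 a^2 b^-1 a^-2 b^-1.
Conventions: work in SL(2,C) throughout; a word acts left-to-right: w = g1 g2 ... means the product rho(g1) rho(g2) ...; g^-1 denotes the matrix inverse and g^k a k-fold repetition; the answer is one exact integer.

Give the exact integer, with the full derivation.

287

rho(a) = [[0, -1], [1, -2]]
... * rho(a) = [[0, -1], [1, -2]]  ->  [[-1, 2], [-2, 3]]
... * rho(b^-1) = [[-3, 2], [1, -1]]  ->  [[5, -4], [9, -7]]
... * rho(b^-1) = [[-3, 2], [1, -1]]  ->  [[-19, 14], [-34, 25]]
... * rho(a^-1) = [[-2, 1], [-1, 0]]  ->  [[24, -19], [43, -34]]
... * rho(b^-1) = [[-3, 2], [1, -1]]  ->  [[-91, 67], [-163, 120]]
... * rho(a) = [[0, -1], [1, -2]]  ->  [[67, -43], [120, -77]]
... * rho(a) = [[0, -1], [1, -2]]  ->  [[-43, 19], [-77, 34]]
... * rho(b^-1) = [[-3, 2], [1, -1]]  ->  [[148, -105], [265, -188]]
... * rho(a^-1) = [[-2, 1], [-1, 0]]  ->  [[-191, 148], [-342, 265]]
... * rho(a^-1) = [[-2, 1], [-1, 0]]  ->  [[234, -191], [419, -342]]
... * rho(b^-1) = [[-3, 2], [1, -1]]  ->  [[-893, 659], [-1599, 1180]]
tr = -893 + 1180 = 287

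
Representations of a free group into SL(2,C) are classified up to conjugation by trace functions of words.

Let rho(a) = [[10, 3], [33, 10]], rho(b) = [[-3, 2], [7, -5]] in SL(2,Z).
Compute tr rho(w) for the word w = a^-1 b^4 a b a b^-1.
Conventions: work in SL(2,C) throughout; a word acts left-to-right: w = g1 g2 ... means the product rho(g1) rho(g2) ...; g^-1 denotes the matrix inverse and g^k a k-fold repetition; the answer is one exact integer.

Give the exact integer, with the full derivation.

rho(a^-1) = [[10, -3], [-33, 10]]
... * rho(b) = [[-3, 2], [7, -5]]  ->  [[-51, 35], [169, -116]]
... * rho(b) = [[-3, 2], [7, -5]]  ->  [[398, -277], [-1319, 918]]
... * rho(b) = [[-3, 2], [7, -5]]  ->  [[-3133, 2181], [10383, -7228]]
... * rho(b) = [[-3, 2], [7, -5]]  ->  [[24666, -17171], [-81745, 56906]]
... * rho(a) = [[10, 3], [33, 10]]  ->  [[-319983, -97712], [1060448, 323825]]
... * rho(b) = [[-3, 2], [7, -5]]  ->  [[275965, -151406], [-914569, 501771]]
... * rho(a) = [[10, 3], [33, 10]]  ->  [[-2236748, -686165], [7412753, 2274003]]
... * rho(b^-1) = [[-5, -2], [-7, -3]]  ->  [[15986895, 6531991], [-52981786, -21647515]]
tr = 15986895 + -21647515 = -5660620

-5660620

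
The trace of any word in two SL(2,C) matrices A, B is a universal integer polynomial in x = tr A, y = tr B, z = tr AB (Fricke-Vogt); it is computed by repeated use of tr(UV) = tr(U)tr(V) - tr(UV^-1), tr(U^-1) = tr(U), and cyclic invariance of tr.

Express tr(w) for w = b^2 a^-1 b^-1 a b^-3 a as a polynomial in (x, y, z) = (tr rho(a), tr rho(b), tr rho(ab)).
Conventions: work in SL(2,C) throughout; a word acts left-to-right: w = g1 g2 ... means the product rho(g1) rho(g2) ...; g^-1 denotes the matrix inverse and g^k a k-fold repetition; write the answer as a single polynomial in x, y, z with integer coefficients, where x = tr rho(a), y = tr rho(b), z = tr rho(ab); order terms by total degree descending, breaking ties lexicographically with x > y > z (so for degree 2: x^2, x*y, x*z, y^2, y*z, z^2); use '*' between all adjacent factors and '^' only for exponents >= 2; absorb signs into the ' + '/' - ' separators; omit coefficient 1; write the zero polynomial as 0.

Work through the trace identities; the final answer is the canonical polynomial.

-x^2*y^5*z + x^3*y^4 + x*y^6 + 2*x*y^4*z^2 + x^2*y^3*z - y^5*z - y^3*z^3 - 2*x^3*y^2 - 6*x*y^4 - 3*x*y^2*z^2 + x^2*y*z + 5*y^3*z + y*z^3 + 9*x*y^2 - 5*y*z - x

trace(a b a) = trace(a)*trace(b a) - trace(b)   [square of a] = x*z - y
trace(a b a b) = trace(b a)*trace(b a) - trace(1)   [split at a repeated b] = z^2 - 2
trace(a b^-1 a b) = trace(a b a)*trace(b) - trace(a b a b)   [inverse elimination on b] = x*y*z - y^2 - z^2 + 2
so trace(b^2 a) = trace(b)*trace(a b) - trace(a)   [square of b] = y*z - x
so trace(b^2) = trace(b)*trace(b) - trace(1)   [square of b] = y^2 - 2
trace(b^2 a^2) = trace(a)*trace(b^2 a) - trace(b^2)   [square of a] = x*y*z - x^2 - y^2 + 2
so trace(a^2 b^2 a) = trace(a)*trace(b^2 a^2) - trace(b^2 a)   [square of a] = x^2*y*z - x^3 - x*y^2 - y*z + 3*x
trace(b^2 a b a) = trace(b)*trace(a b a b) - trace(a b a)   [square of b] = y*z^2 - x*z - y
trace(b^2 a b) = trace(b)*trace(b a b) - trace(b a)   [square of b] = y^2*z - x*y - z
trace(a^2 b^2 a b) = trace(a)*trace(b^2 a b a) - trace(b^2 a b)   [square of a] = x*y*z^2 - x^2*z - y^2*z + z
so trace(a b^2 a b^-1 a) = trace(a^2 b^2 a)*trace(b) - trace(a^2 b^2 a b)   [inverse elimination on b] = x^2*y^2*z - x^3*y - x*y^3 - x*y*z^2 + x^2*z + 3*x*y - z
trace(a b a b^2 a) = trace(a)*trace(b a b^2 a) - trace(b a b^2)   [square of a] = x*y*z^2 - x^2*z - y^2*z + z
trace(a b a b a b) = trace(b a b a)*trace(b a) - trace(a b)   [split at a repeated b] = z^3 - 3*z
so trace(a b a b a) = trace(a)*trace(b a b a) - trace(b a b)   [square of a] = x*z^2 - y*z - x
trace(a b a b^2 a b) = trace(b)*trace(a b a b a b) - trace(a b a b a)   [square of b] = y*z^3 - x*z^2 - 2*y*z + x
reduce: trace(a b^2 a b^-1 a b) = trace(a b a b^2 a)*trace(b) - trace(a b a b^2 a b)   [inverse elimination on b] = x*y^2*z^2 - x^2*y*z - y^3*z - y*z^3 + x*z^2 + 3*y*z - x
reduce: trace(b^-1 a b^-1 a b^2 a) = trace(a b^2 a b^-1 a)*trace(b) - trace(a b^2 a b^-1 a b)   [inverse elimination on b] = x^2*y^3*z - x^3*y^2 - x*y^4 - 2*x*y^2*z^2 + 2*x^2*y*z + y^3*z + y*z^3 + 3*x*y^2 - x*z^2 - 4*y*z + x
so trace(b^-1 a b^2 a^-1 b^-1 a) = trace(b^-1 a b^-1 a b^2)*trace(a) - trace(b^-1 a b^-1 a b^2 a)   [inverse elimination on a] = -x^2*y^3*z + x^3*y^2 + x*y^4 + 2*x*y^2*z^2 - x^2*y*z - y^3*z - y*z^3 - 4*x*y^2 + 4*y*z + x
trace(a b^2 a^-1 b^-1 a) = trace(b^-1 a^2 b^2)*trace(a) - trace(b^-1 a^2 b^2 a)   [inverse elimination on a] = -x^2*y^2*z + x^3*y + x*y^3 + x*y*z^2 - 4*x*y + z
reduce: trace(a b^2 a^-1 b^-1 a b^-2) = trace(b^-1 a b^2 a^-1 b^-1 a)*trace(b) - trace(b^-1 a b^2 a^-1 b^-1 a b)   [inverse elimination on b] = -x^2*y^4*z + x^3*y^3 + x*y^5 + 2*x*y^3*z^2 - y^4*z - y^2*z^3 - x^3*y - 5*x*y^3 - x*y*z^2 + 4*y^2*z + 5*x*y - z
trace(b^2 a^-1 b^-1 a b^-3 a) = trace(a b^2 a^-1 b^-1 a b^-2)*trace(b) - trace(a b^2 a^-1 b^-1 a b^-1)   [inverse elimination on b] = -x^2*y^5*z + x^3*y^4 + x*y^6 + 2*x*y^4*z^2 + x^2*y^3*z - y^5*z - y^3*z^3 - 2*x^3*y^2 - 6*x*y^4 - 3*x*y^2*z^2 + x^2*y*z + 5*y^3*z + y*z^3 + 9*x*y^2 - 5*y*z - x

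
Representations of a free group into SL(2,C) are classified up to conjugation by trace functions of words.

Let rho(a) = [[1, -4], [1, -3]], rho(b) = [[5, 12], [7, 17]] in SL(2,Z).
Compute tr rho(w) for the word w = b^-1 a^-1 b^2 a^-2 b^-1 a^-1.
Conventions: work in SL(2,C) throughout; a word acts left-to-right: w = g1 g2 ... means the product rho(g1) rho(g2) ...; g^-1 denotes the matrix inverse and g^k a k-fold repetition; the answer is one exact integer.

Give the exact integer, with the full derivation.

rho(b^-1) = [[17, -12], [-7, 5]]
... * rho(a^-1) = [[-3, 4], [-1, 1]]  ->  [[-39, 56], [16, -23]]
... * rho(b) = [[5, 12], [7, 17]]  ->  [[197, 484], [-81, -199]]
... * rho(b) = [[5, 12], [7, 17]]  ->  [[4373, 10592], [-1798, -4355]]
... * rho(a^-1) = [[-3, 4], [-1, 1]]  ->  [[-23711, 28084], [9749, -11547]]
... * rho(a^-1) = [[-3, 4], [-1, 1]]  ->  [[43049, -66760], [-17700, 27449]]
... * rho(b^-1) = [[17, -12], [-7, 5]]  ->  [[1199153, -850388], [-493043, 349645]]
... * rho(a^-1) = [[-3, 4], [-1, 1]]  ->  [[-2747071, 3946224], [1129484, -1622527]]
tr = -2747071 + -1622527 = -4369598

-4369598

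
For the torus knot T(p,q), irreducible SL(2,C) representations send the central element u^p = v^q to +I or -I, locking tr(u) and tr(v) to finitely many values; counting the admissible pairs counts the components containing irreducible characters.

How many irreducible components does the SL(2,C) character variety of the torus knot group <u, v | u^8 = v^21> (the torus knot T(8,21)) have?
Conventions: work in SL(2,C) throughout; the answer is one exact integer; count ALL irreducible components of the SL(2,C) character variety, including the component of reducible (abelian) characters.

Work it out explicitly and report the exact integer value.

For T(8,21): irreducibility forces the central element u^8 = v^21 to one of +I, -I.
On an irreducible component, tr(u) is locked at 2*cos(pi*alpha/8) for some alpha in 1..7, and tr(v) at 2*cos(pi*beta/21) for some beta in 1..20.
u^8 = (-1)^alpha I and v^21 = (-1)^beta I must agree, so alpha and beta have equal parity.
count pairs: odd alpha (4 choices) x odd beta (10), plus even alpha (3) x even beta (10): 4*10 + 3*10 = 70.
components with irreducible characters: 70; plus the single component of reducible (abelian) characters: total 71.

71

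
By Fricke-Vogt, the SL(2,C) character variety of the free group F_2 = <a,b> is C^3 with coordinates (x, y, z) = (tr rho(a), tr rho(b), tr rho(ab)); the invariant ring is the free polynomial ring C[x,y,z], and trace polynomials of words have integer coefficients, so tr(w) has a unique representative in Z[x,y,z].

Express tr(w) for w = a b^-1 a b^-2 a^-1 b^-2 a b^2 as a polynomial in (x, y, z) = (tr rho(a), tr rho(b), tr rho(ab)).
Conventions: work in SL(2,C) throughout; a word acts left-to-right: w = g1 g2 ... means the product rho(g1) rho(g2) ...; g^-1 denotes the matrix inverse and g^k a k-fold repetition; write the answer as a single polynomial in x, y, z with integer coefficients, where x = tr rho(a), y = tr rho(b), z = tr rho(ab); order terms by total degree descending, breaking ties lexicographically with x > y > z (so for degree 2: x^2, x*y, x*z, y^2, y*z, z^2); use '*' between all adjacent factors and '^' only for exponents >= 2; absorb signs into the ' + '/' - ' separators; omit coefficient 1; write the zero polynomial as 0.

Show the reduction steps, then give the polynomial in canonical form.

next, tr(a^2 b) = tr(a) * tr(b a) - tr(b) = x*z - y
and tr(a^2) = tr(a) * tr(a) - tr(1) = x^2 - 2
next, tr(a b^2 a) = tr(b) * tr(a^2 b) - tr(a^2) = x*y*z - x^2 - y^2 + 2
and tr(a b a b) = tr(b a) * tr(b a) - tr(1)   [split at repeated b] = z^2 - 2
tr(a b^2 a b) = tr(b) * tr(a b a b) - tr(a b a) = y*z^2 - x*z - y
tr(b^-1 a b^2 a) = tr(a b^2 a) * tr(b) - tr(a b^2 a b) = x*y^2*z - x^2*y - y^3 - y*z^2 + x*z + 3*y
and tr(a b^2) = tr(b) * tr(a b) - tr(a) = y*z - x
tr(b^3 a) = tr(b) * tr(a b^2) - tr(a b) = y^2*z - x*y - z
and tr(b^2) = tr(b) * tr(b) - tr(1) = y^2 - 2
tr(b^3) = tr(b) * tr(b^2) - tr(b) = y^3 - 3*y
and tr(b^2 a^2 b) = tr(a) * tr(b^3 a) - tr(b^3) = x*y^2*z - x^2*y - y^3 - x*z + 3*y
next, tr(b^2 a b^2 a) = tr(b) * tr(a b^2 a b) - tr(a b^2 a) = y^2*z^2 - 2*x*y*z + x^2 - 2
tr(b^2 a b^2) = tr(b) * tr(b^2 a b) - tr(b^2 a) = y^3*z - x*y^2 - 2*y*z + x
next, tr(b a b^2 a^2 b) = tr(a) * tr(b^2 a b^2 a) - tr(b^2 a b^2) = x*y^2*z^2 - 2*x^2*y*z - y^3*z + x^3 + x*y^2 + 2*y*z - 3*x
and tr(b a b a b a) = tr(a b) * tr(a b a b) - tr(a^-1 b^-1)   [split at repeated a] = z^3 - 3*z
next, tr(a^2 b a b a b) = tr(a) * tr(b a b a b a) - tr(b a b a b) = x*z^3 - y*z^2 - 2*x*z + y
tr(b a b a^2) = tr(a) * tr(b a b a) - tr(b a b) = x*z^2 - y*z - x
tr(a^2 b a b a) = tr(a) * tr(b a b a^2) - tr(b a b a) = x^2*z^2 - x*y*z - x^2 - z^2 + 2
tr(b a b^2 a^2 b a) = tr(b) * tr(a^2 b a b a b) - tr(a^2 b a b a) = x*y*z^3 - x^2*z^2 - y^2*z^2 - x*y*z + x^2 + y^2 + z^2 - 2
and tr(a b^2 a^2 b a^-1 b) = tr(b a b^2 a^2 b) * tr(a) - tr(b a b^2 a^2 b a) = x^2*y^2*z^2 - 2*x^3*y*z - x*y^3*z - x*y*z^3 + x^4 + x^2*y^2 + x^2*z^2 + y^2*z^2 + 3*x*y*z - 4*x^2 - y^2 - z^2 + 2
and tr(a^-1 b^-1 a b^2 a^2 b) = tr(a b^2 a^2 b a^-1) * tr(b) - tr(a b^2 a^2 b a^-1 b) = -x^2*y^2*z^2 + 2*x^3*y*z + 2*x*y^3*z + x*y*z^3 - x^4 - 2*x^2*y^2 - x^2*z^2 - y^4 - y^2*z^2 - 4*x*y*z + 4*x^2 + 4*y^2 + z^2 - 2
tr(a b^-1 a^-1 b^-1 a b^2 a) = tr(a^-1 b^-1 a b^2 a^2) * tr(b) - tr(a^-1 b^-1 a b^2 a^2 b) = x^2*y^2*z^2 - 2*x^3*y*z - x*y^3*z - x*y*z^3 + x^4 + x^2*y^2 + x^2*z^2 + 5*x*y*z - 4*x^2 - y^2 - z^2 + 2
tr(a b^2 a b a b) = tr(b) * tr(a b a b a b) - tr(a b a b a) = y*z^3 - x*z^2 - 2*y*z + x
next, tr(a b^2 a b a) = tr(a) * tr(b^2 a b a) - tr(b^2 a b) = x*y*z^2 - x^2*z - y^2*z + z
tr(b a b^2 a b a b) = tr(b) * tr(a b^2 a b a b) - tr(a b^2 a b a) = y^2*z^3 - 2*x*y*z^2 + x^2*z - y^2*z + x*y - z
and tr(a b a b a b a b) = tr(a b a b) * tr(a b a b) - tr(1)   [split at repeated a] = z^4 - 4*z^2 + 2
and tr(b a b^2 a b a b a) = tr(b) * tr(a b a b a b a b) - tr(a b a b a b a) = y*z^4 - x*z^3 - 3*y*z^2 + 2*x*z + y
tr(a^-1 b a b^2 a b a b) = tr(b a b^2 a b a b) * tr(a) - tr(b a b^2 a b a b a) = x*y^2*z^3 - 2*x^2*y*z^2 - y*z^4 + x^3*z - x*y^2*z + x*z^3 + x^2*y + 3*y*z^2 - 3*x*z - y
tr(a b^2 a b a b^-1 a^-1 b) = tr(a^-1 b a b^2 a b a) * tr(b) - tr(a^-1 b a b^2 a b a b) = -x*y^2*z^3 + 2*x^2*y*z^2 + y^3*z^2 + y*z^4 - x^3*z - x*y^2*z - x*z^3 - 3*y*z^2 + 3*x*z - y
tr(a b^-1 a^-1 b^-1 a b^2 a b) = tr(a b^2 a b a b^-1 a^-1) * tr(b) - tr(a b^2 a b a b^-1 a^-1 b) = x*y^2*z^3 - 2*x^2*y*z^2 - y^3*z^2 - y*z^4 + x^3*z + x*y^2*z + x*z^3 + 4*y*z^2 - 3*x*z - y
tr(a^-1 b^-1 a b^2 a b^-1 a b^-1) = tr(a b^-1 a^-1 b^-1 a b^2 a) * tr(b) - tr(a b^-1 a^-1 b^-1 a b^2 a b) = x^2*y^3*z^2 - 2*x^3*y^2*z - x*y^4*z - 2*x*y^2*z^3 + x^4*y + x^2*y^3 + 3*x^2*y*z^2 + y^3*z^2 + y*z^4 - x^3*z + 4*x*y^2*z - x*z^3 - 4*x^2*y - y^3 - 5*y*z^2 + 3*x*z + 3*y
and tr(b^-1 a b^2 a b^-1) = tr(a b^2 a b^-1) * tr(b) - tr(a b^2 a) = x*y^3*z - x^2*y^2 - y^4 - y^2*z^2 + x^2 + 4*y^2 - 2
tr(b^-1 a b^2 a b^-1 a b^-2 a^-1) = tr(a^-1 b^-1 a b^2 a b^-1 a b^-1) * tr(b) - tr(a^-1 b^-1 a b^2 a b^-1 a) = x^2*y^4*z^2 - 2*x^3*y^3*z - x*y^5*z - 2*x*y^3*z^3 + x^4*y^2 + x^2*y^4 + 3*x^2*y^2*z^2 + y^4*z^2 + y^2*z^4 - x^3*y*z + 3*x*y^3*z - x*y*z^3 - 3*x^2*y^2 - 4*y^2*z^2 + 3*x*y*z - x^2 - y^2 + 2
tr(a b^-1 a) = tr(a^2) * tr(b) - tr(a^2 b) = x^2*y - x*z - y
next, tr(a b^-1 a b^-2 a^-1 b^-2 a b^2) = tr(b^-1 a b^2 a b^-1 a b^-2 a^-1) * tr(b) - tr(b^-1 a b^2 a b^-1 a b^-2 a^-1 b) = x^2*y^5*z^2 - 2*x^3*y^4*z - x*y^6*z - 2*x*y^4*z^3 + x^4*y^3 + x^2*y^5 + 3*x^2*y^3*z^2 + y^5*z^2 + y^3*z^4 - x^3*y^2*z + 3*x*y^4*z - x*y^2*z^3 - 3*x^2*y^3 - 4*y^3*z^2 + 3*x*y^2*z - 2*x^2*y - y^3 + x*z + 3*y

x^2*y^5*z^2 - 2*x^3*y^4*z - x*y^6*z - 2*x*y^4*z^3 + x^4*y^3 + x^2*y^5 + 3*x^2*y^3*z^2 + y^5*z^2 + y^3*z^4 - x^3*y^2*z + 3*x*y^4*z - x*y^2*z^3 - 3*x^2*y^3 - 4*y^3*z^2 + 3*x*y^2*z - 2*x^2*y - y^3 + x*z + 3*y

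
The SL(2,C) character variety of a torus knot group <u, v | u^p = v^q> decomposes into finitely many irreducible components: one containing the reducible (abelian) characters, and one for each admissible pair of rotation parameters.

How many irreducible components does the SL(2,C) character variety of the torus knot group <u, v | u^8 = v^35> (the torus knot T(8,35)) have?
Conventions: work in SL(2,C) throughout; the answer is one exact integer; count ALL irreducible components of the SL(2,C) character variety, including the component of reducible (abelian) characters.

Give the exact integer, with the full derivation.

120

Gamma = < u, v | u^8 = v^35 > (torus knot T(8,35)); the central element u^8 = v^35 acts as +I or -I in any irreducible SL(2,C) representation.
On an irreducible component, tr(u) is locked at 2*cos(pi*alpha/8) for some alpha in 1..7, and tr(v) at 2*cos(pi*beta/35) for some beta in 1..34.
Consistency of u^8 = (-1)^alpha I with v^35 = (-1)^beta I forces alpha = beta (mod 2).
Counting: 4 odd alphas x 17 odd betas + 3 even alphas x 17 even betas = 68 + 51 = 119.
components with irreducible characters: 119; plus the single component of reducible (abelian) characters: total 120.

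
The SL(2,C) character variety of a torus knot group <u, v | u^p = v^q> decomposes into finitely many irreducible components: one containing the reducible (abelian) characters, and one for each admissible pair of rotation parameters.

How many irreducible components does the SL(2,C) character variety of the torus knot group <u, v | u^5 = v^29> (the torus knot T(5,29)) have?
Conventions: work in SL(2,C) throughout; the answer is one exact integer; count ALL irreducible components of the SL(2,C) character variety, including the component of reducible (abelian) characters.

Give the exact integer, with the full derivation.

57

For T(5,29): irreducibility forces the central element u^5 = v^29 to one of +I, -I.
On an irreducible component, tr(u) is locked at 2*cos(pi*alpha/5) for some alpha in 1..4, and tr(v) at 2*cos(pi*beta/29) for some beta in 1..28.
Consistency of u^5 = (-1)^alpha I with v^29 = (-1)^beta I forces alpha = beta (mod 2).
count pairs: odd alpha (2 choices) x odd beta (14), plus even alpha (2) x even beta (14): 2*14 + 2*14 = 56.
That is 56 components of irreducible characters, and with the reducible (abelian) component the total is 57.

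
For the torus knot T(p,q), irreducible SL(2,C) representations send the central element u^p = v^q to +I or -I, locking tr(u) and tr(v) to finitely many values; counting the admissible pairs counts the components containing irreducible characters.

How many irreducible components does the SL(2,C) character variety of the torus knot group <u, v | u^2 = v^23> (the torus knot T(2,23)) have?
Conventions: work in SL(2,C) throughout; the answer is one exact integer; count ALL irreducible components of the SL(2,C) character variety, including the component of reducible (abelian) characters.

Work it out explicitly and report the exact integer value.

For T(2,23): irreducibility forces the central element u^2 = v^23 to one of +I, -I.
So on each irreducible component the traces are pinned: tr(u) = 2*cos(pi*alpha/2) with 1 <= alpha <= 1, tr(v) = 2*cos(pi*beta/23) with 1 <= beta <= 22.
u^2 = (-1)^alpha I and v^23 = (-1)^beta I must agree, so alpha and beta have equal parity.
count pairs: odd alpha (1 choices) x odd beta (11), plus even alpha (0) x even beta (11): 1*11 + 0*11 = 11.
components with irreducible characters: 11; plus the single component of reducible (abelian) characters: total 12.

12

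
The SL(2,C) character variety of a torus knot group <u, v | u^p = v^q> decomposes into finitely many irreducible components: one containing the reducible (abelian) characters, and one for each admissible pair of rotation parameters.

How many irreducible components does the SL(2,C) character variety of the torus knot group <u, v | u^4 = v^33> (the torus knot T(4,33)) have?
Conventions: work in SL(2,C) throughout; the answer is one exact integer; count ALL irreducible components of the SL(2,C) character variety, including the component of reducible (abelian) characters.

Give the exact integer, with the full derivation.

49

For T(4,33): irreducibility forces the central element u^4 = v^33 to one of +I, -I.
So on each irreducible component the traces are pinned: tr(u) = 2*cos(pi*alpha/4) with 1 <= alpha <= 3, tr(v) = 2*cos(pi*beta/33) with 1 <= beta <= 32.
Consistency of u^4 = (-1)^alpha I with v^33 = (-1)^beta I forces alpha = beta (mod 2).
Counting: 2 odd alphas x 16 odd betas + 1 even alphas x 16 even betas = 32 + 16 = 48.
That is 48 components of irreducible characters, and with the reducible (abelian) component the total is 49.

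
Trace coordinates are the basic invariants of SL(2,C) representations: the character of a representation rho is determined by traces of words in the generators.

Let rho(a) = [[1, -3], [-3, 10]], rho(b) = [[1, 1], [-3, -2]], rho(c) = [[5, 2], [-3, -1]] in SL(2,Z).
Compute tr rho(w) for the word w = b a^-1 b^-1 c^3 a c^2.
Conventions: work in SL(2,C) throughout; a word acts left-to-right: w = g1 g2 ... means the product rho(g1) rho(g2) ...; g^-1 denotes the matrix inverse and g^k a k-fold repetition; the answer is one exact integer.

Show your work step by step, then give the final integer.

-1940

rho(b) = [[1, 1], [-3, -2]]
... * rho(a^-1) = [[10, 3], [3, 1]]  ->  [[13, 4], [-36, -11]]
... * rho(b^-1) = [[-2, -1], [3, 1]]  ->  [[-14, -9], [39, 25]]
... * rho(c) = [[5, 2], [-3, -1]]  ->  [[-43, -19], [120, 53]]
... * rho(c) = [[5, 2], [-3, -1]]  ->  [[-158, -67], [441, 187]]
... * rho(c) = [[5, 2], [-3, -1]]  ->  [[-589, -249], [1644, 695]]
... * rho(a) = [[1, -3], [-3, 10]]  ->  [[158, -723], [-441, 2018]]
... * rho(c) = [[5, 2], [-3, -1]]  ->  [[2959, 1039], [-8259, -2900]]
... * rho(c) = [[5, 2], [-3, -1]]  ->  [[11678, 4879], [-32595, -13618]]
tr = 11678 + -13618 = -1940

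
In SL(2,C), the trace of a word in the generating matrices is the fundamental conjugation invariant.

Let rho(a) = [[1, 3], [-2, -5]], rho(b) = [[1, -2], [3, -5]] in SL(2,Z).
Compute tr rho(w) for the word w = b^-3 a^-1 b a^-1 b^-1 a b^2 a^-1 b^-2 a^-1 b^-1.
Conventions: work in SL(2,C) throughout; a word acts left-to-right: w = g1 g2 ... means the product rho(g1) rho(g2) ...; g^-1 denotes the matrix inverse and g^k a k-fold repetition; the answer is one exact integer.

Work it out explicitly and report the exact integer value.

27915055516

rho(b^-1) = [[-5, 2], [-3, 1]]
... * rho(b^-1) = [[-5, 2], [-3, 1]]  ->  [[19, -8], [12, -5]]
... * rho(b^-1) = [[-5, 2], [-3, 1]]  ->  [[-71, 30], [-45, 19]]
... * rho(a^-1) = [[-5, -3], [2, 1]]  ->  [[415, 243], [263, 154]]
... * rho(b) = [[1, -2], [3, -5]]  ->  [[1144, -2045], [725, -1296]]
... * rho(a^-1) = [[-5, -3], [2, 1]]  ->  [[-9810, -5477], [-6217, -3471]]
... * rho(b^-1) = [[-5, 2], [-3, 1]]  ->  [[65481, -25097], [41498, -15905]]
... * rho(a) = [[1, 3], [-2, -5]]  ->  [[115675, 321928], [73308, 204019]]
... * rho(b) = [[1, -2], [3, -5]]  ->  [[1081459, -1840990], [685365, -1166711]]
... * rho(b) = [[1, -2], [3, -5]]  ->  [[-4441511, 7042032], [-2814768, 4462825]]
... * rho(a^-1) = [[-5, -3], [2, 1]]  ->  [[36291619, 20366565], [22999490, 12907129]]
... * rho(b^-1) = [[-5, 2], [-3, 1]]  ->  [[-242557790, 92949803], [-153718837, 58906109]]
... * rho(b^-1) = [[-5, 2], [-3, 1]]  ->  [[933939541, -392165777], [591875858, -248531565]]
... * rho(a^-1) = [[-5, -3], [2, 1]]  ->  [[-5454029259, -3193984400], [-3456442420, -2024159139]]
... * rho(b^-1) = [[-5, 2], [-3, 1]]  ->  [[36852099495, -14102042918], [23354689517, -8937043979]]
tr = 36852099495 + -8937043979 = 27915055516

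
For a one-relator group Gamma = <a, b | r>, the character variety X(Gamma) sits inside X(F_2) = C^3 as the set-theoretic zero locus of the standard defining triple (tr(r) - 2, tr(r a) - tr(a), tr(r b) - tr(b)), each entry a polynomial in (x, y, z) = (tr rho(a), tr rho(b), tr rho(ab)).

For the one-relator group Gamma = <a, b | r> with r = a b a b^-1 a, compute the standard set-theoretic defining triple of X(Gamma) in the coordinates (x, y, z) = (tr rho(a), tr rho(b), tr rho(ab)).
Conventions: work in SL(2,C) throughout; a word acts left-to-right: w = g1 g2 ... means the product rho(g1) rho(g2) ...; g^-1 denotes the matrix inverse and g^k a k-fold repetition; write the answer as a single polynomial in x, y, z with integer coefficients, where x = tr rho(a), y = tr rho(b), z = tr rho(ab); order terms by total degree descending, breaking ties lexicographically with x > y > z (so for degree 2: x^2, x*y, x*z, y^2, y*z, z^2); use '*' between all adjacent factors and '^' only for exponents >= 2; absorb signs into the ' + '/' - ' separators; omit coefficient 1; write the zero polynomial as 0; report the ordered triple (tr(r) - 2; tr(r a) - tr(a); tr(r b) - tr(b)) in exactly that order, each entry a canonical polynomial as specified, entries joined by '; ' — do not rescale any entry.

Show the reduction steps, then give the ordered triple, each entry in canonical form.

x^2*y*z - x*y^2 - x*z^2 + x - 2; x^3*y*z - x^2*y^2 - x^2*z^2 - x*y*z + x^2 + y^2 + z^2 - x - 2; x*y*z^2 - y^2*z - z^3 - x*y - y + 3*z

trace(b a^2) = trace(a) trace(b a) - trace(b)  (reduce the a square) = x*z - y
and trace(a^2 b a) = trace(a) trace(b a^2) - trace(b a)  (reduce the a square) = x^2*z - x*y - z
trace(b a b a) = trace(a b) trace(a b) - trace(1)  (split on a) = z^2 - 2
trace(b a b) = trace(b) trace(a b) - trace(a)  (reduce the b square) = y*z - x
trace(a^2 b a b) = trace(a) trace(b a b a) - trace(b a b)  (reduce the a square) = x*z^2 - y*z - x
trace(a b a b^-1 a) = trace(a^2 b a) trace(b) - trace(a^2 b a b)  (eliminate b^-1) = x^2*y*z - x*y^2 - x*z^2 + x
trace(a^3 b a) = trace(a) trace(a b a^2) - trace(a b a)  (reduce the a square) = x^3*z - x^2*y - 2*x*z + y
trace(a^3 b a b) = trace(a) trace(b a b a^2) - trace(b a b a)  (reduce the a square) = x^2*z^2 - x*y*z - x^2 - z^2 + 2
next, trace(a b a b^-1 a^2) = trace(a^3 b a) trace(b) - trace(a^3 b a b)  (eliminate b^-1) = x^3*y*z - x^2*y^2 - x^2*z^2 - x*y*z + x^2 + y^2 + z^2 - 2
trace(a b a b a b) = trace(b a) trace(b a b a) - trace(b^-1 a^-1)  (split on b) = z^3 - 3*z
trace(a b a b^-1 a b) = trace(a b a b a) trace(b) - trace(a b a b a b)  (eliminate b^-1) = x*y*z^2 - y^2*z - z^3 - x*y + 3*z
assemble the triple (trace(r) - 2; trace(r a) - x; trace(r b) - y)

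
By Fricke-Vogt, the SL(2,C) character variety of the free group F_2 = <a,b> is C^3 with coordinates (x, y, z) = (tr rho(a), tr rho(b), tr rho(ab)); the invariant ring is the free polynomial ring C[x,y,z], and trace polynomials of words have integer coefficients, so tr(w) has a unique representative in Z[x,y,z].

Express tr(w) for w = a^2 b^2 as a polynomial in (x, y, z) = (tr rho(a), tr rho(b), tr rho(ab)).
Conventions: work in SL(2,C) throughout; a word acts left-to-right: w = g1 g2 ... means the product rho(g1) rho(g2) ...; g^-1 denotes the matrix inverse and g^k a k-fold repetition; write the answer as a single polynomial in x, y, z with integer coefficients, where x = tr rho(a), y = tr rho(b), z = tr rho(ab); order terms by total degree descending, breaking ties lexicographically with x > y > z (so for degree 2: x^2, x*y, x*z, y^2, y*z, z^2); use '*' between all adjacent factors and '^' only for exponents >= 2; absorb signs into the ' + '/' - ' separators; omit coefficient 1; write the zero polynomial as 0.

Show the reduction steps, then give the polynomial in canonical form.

trace(b^2 a) = trace(b) trace(a b) - trace(a)   [square of b] = y*z - x
trace(b^2) = trace(b) trace(b) - trace(1)   [square of b] = y^2 - 2
trace(a^2 b^2) = trace(a) trace(b^2 a) - trace(b^2)   [square of a] = x*y*z - x^2 - y^2 + 2

x*y*z - x^2 - y^2 + 2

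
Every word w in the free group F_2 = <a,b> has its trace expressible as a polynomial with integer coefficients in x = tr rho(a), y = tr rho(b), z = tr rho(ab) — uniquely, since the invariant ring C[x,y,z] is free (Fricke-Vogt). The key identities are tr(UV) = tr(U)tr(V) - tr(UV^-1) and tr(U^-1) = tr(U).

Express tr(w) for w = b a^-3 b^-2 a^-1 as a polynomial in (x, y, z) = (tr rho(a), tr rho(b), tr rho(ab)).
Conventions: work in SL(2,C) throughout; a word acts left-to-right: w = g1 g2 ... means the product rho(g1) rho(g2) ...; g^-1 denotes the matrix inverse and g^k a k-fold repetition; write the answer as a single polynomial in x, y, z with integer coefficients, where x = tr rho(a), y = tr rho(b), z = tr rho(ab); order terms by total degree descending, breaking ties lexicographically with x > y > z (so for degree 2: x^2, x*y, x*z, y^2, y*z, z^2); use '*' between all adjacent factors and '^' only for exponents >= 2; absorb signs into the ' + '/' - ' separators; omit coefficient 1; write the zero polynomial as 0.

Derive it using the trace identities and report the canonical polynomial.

use: tr(b a^-1) = tr(b)*tr(a) - tr(b a)   [inverse elimination on a] = x*y - z
apply: tr(b a^-2) = tr(b a^-1)*tr(a) - tr(b)   [inverse elimination on a] = x^2*y - x*z - y
tr(a^-1 b a^-2) = tr(b a^-2)*tr(a) - tr(b a^-1)   [inverse elimination on a] = x^3*y - x^2*z - 2*x*y + z
use: tr(b^2) = tr(b)*tr(b) - tr(1)   [square of b] = y^2 - 2
use: tr(b^2 a) = tr(b)*tr(a b) - tr(a)   [square of b] = y*z - x
apply: tr(b a^-1 b) = tr(b^2)*tr(a) - tr(b^2 a)   [inverse elimination on a] = x*y^2 - y*z - x
apply: tr(b a b a) = tr(b a)*tr(b a) - tr(1)   [split at a repeated b] = z^2 - 2
use: tr(b a^-1 b a) = tr(b a b)*tr(a) - tr(b a b a)   [inverse elimination on a] = x*y*z - x^2 - z^2 + 2
tr(b a^-1 b a^-1) = tr(b a^-1 b)*tr(a) - tr(b a^-1 b a)   [inverse elimination on a] = x^2*y^2 - 2*x*y*z + z^2 - 2
tr(a^-1 b a^-2 b) = tr(b a^-1 b a^-1)*tr(a) - tr(b a^-1 b)   [inverse elimination on a] = x^3*y^2 - 2*x^2*y*z - x*y^2 + x*z^2 + y*z - x
tr(b^-1 a^-1 b a^-2) = tr(a^-1 b a^-2)*tr(b) - tr(a^-1 b a^-2 b)   [inverse elimination on b] = x^2*y*z - x*y^2 - x*z^2 + x
tr(a b a) = tr(a)*tr(b a) - tr(b)   [square of a] = x*z - y
tr(b a b^-1 a) = tr(a b a)*tr(b) - tr(a b a b)   [inverse elimination on b] = x*y*z - y^2 - z^2 + 2
tr(b^-1 a^-1 b a) = tr(b a b^-1)*tr(a) - tr(b a b^-1 a)   [inverse elimination on a] = -x*y*z + x^2 + y^2 + z^2 - 2
tr(b^-1 a^-1 b a^-1) = tr(b^-1 a^-1 b)*tr(a) - tr(b^-1 a^-1 b a)   [inverse elimination on a] = x*y*z - y^2 - z^2 + 2
tr(b^-1 a^-1 b a^-3) = tr(b^-1 a^-1 b a^-2)*tr(a) - tr(b^-1 a^-1 b a^-1)   [inverse elimination on a] = x^3*y*z - x^2*y^2 - x^2*z^2 - x*y*z + x^2 + y^2 + z^2 - 2
use: tr(a^-1 b a^-3) = tr(a^-2 b a^-1)*tr(a) - tr(a^-2 b)   [inverse elimination on a] = x^4*y - x^3*z - 3*x^2*y + 2*x*z + y
use: tr(b a^-3 b^-2 a^-1) = tr(b^-1 a^-1 b a^-3)*tr(b) - tr(b^-1 a^-1 b a^-3 b)   [inverse elimination on b] = x^3*y^2*z - x^4*y - x^2*y^3 - x^2*y*z^2 + x^3*z - x*y^2*z + 4*x^2*y + y^3 + y*z^2 - 2*x*z - 3*y

x^3*y^2*z - x^4*y - x^2*y^3 - x^2*y*z^2 + x^3*z - x*y^2*z + 4*x^2*y + y^3 + y*z^2 - 2*x*z - 3*y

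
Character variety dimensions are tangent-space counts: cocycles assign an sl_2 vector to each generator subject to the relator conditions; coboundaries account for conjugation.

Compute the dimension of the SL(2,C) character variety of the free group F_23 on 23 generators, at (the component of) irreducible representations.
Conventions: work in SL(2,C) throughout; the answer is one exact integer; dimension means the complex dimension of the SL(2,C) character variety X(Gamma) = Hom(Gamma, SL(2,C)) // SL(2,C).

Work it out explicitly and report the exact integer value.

66

Here Gamma is free of rank 23 — no relator constrains a cocycle.
Z^1(Gamma, Ad rho) = (sl_2)^23: a cocycle is a free choice of one sl_2 vector per generator, so dim Z^1 = 3*23 = 69.
Irreducibility makes the coboundary map sl_2 -> Z^1 injective (trivial centralizer), so dim B^1 = 3.
Therefore dim X = 69 - 3 = 66.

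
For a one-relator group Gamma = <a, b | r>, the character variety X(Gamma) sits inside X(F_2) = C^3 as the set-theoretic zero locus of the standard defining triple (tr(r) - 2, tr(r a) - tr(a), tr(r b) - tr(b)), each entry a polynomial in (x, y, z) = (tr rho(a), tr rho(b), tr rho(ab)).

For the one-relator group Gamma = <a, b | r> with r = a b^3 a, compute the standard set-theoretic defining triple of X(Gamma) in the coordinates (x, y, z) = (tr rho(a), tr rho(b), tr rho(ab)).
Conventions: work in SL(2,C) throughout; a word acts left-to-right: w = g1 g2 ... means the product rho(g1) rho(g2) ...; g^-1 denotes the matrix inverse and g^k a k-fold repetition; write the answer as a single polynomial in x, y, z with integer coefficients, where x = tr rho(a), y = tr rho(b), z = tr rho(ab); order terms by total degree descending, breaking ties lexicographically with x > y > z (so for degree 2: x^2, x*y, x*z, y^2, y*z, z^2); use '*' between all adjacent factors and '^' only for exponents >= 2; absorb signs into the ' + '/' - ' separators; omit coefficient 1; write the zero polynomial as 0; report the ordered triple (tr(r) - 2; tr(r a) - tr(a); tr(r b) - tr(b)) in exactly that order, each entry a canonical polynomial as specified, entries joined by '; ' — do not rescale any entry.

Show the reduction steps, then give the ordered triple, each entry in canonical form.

x*y^2*z - x^2*y - y^3 - x*z + 3*y - 2; x^2*y^2*z - x^3*y - x*y^3 - x^2*z - y^2*z + 4*x*y - x + z; y^2*z^2 - x*y*z - y^2 - z^2 - y + 2

next, tr(a^2 b) = tr(a) * tr(b a) - tr(b) = x*z - y
tr(a^2) = tr(a) * tr(a) - tr(1) = x^2 - 2
next, tr(a^2 b^2) = tr(b) * tr(a^2 b) - tr(a^2) = x*y*z - x^2 - y^2 + 2
tr(a b^3 a) = tr(b) * tr(a^2 b^2) - tr(a^2 b) = x*y^2*z - x^2*y - y^3 - x*z + 3*y
tr(a^3 b) = tr(a) * tr(b a^2) - tr(b a)  (reduce the a square) = x^2*z - x*y - z
next, tr(a^3) = tr(a) * tr(a^2) - tr(a)  (reduce the a square) = x^3 - 3*x
tr(b a^3 b) = tr(b) * tr(a^3 b) - tr(a^3)  (reduce the b square) = x^2*y*z - x^3 - x*y^2 - y*z + 3*x
tr(a b^3 a^2) = tr(b) * tr(b a^3 b) - tr(b a^3)  (reduce the b square) = x^2*y^2*z - x^3*y - x*y^3 - x^2*z - y^2*z + 4*x*y + z
tr(a b a b) = tr(b a) * tr(b a) - tr(1)   [split at repeated b] = z^2 - 2
tr(b a b a b) = tr(b) * tr(a b a b) - tr(a b a) = y*z^2 - x*z - y
tr(a b^3 a b) = tr(b) * tr(b a b a b) - tr(b a b a) = y^2*z^2 - x*y*z - y^2 - z^2 + 2
assemble the triple (tr(r) - 2; tr(r a) - x; tr(r b) - y)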